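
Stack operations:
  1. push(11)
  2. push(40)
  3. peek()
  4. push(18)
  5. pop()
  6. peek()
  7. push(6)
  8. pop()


push(11) -> [11]
push(40) -> [11, 40]
peek()->40
push(18) -> [11, 40, 18]
pop()->18, [11, 40]
peek()->40
push(6) -> [11, 40, 6]
pop()->6, [11, 40]

Final stack: [11, 40]


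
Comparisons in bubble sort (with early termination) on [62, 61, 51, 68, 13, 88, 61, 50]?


Algorithm: bubble sort (with early termination)
Input: [62, 61, 51, 68, 13, 88, 61, 50]
Sorted: [13, 50, 51, 61, 61, 62, 68, 88]

28


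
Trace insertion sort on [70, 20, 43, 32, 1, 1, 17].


Initial: [70, 20, 43, 32, 1, 1, 17]
Insert 20: [20, 70, 43, 32, 1, 1, 17]
Insert 43: [20, 43, 70, 32, 1, 1, 17]
Insert 32: [20, 32, 43, 70, 1, 1, 17]
Insert 1: [1, 20, 32, 43, 70, 1, 17]
Insert 1: [1, 1, 20, 32, 43, 70, 17]
Insert 17: [1, 1, 17, 20, 32, 43, 70]

Sorted: [1, 1, 17, 20, 32, 43, 70]


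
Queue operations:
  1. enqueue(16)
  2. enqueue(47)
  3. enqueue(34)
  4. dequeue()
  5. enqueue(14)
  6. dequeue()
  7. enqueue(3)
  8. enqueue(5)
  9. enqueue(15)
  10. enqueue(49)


enqueue(16) -> [16]
enqueue(47) -> [16, 47]
enqueue(34) -> [16, 47, 34]
dequeue()->16, [47, 34]
enqueue(14) -> [47, 34, 14]
dequeue()->47, [34, 14]
enqueue(3) -> [34, 14, 3]
enqueue(5) -> [34, 14, 3, 5]
enqueue(15) -> [34, 14, 3, 5, 15]
enqueue(49) -> [34, 14, 3, 5, 15, 49]

Final queue: [34, 14, 3, 5, 15, 49]


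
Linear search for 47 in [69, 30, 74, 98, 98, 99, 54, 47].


i=0: 69!=47
i=1: 30!=47
i=2: 74!=47
i=3: 98!=47
i=4: 98!=47
i=5: 99!=47
i=6: 54!=47
i=7: 47==47 found!

Found at 7, 8 comps


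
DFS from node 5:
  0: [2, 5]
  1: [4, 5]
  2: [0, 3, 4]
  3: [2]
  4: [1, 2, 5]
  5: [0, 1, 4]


Visit 5, push [4, 1, 0]
Visit 0, push [2]
Visit 2, push [4, 3]
Visit 3, push []
Visit 4, push [1]
Visit 1, push []

DFS order: [5, 0, 2, 3, 4, 1]


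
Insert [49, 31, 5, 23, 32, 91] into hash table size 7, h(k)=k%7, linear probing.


Insert 49: h=0 -> slot 0
Insert 31: h=3 -> slot 3
Insert 5: h=5 -> slot 5
Insert 23: h=2 -> slot 2
Insert 32: h=4 -> slot 4
Insert 91: h=0, 1 probes -> slot 1

Table: [49, 91, 23, 31, 32, 5, None]


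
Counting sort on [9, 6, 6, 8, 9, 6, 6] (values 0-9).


Input: [9, 6, 6, 8, 9, 6, 6]
Counts: [0, 0, 0, 0, 0, 0, 4, 0, 1, 2]

Sorted: [6, 6, 6, 6, 8, 9, 9]


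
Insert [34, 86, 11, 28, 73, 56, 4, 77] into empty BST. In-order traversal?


Insert 34: root
Insert 86: R from 34
Insert 11: L from 34
Insert 28: L from 34 -> R from 11
Insert 73: R from 34 -> L from 86
Insert 56: R from 34 -> L from 86 -> L from 73
Insert 4: L from 34 -> L from 11
Insert 77: R from 34 -> L from 86 -> R from 73

In-order: [4, 11, 28, 34, 56, 73, 77, 86]


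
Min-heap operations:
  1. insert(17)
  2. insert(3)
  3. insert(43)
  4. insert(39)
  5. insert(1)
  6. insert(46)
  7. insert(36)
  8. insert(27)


insert(17) -> [17]
insert(3) -> [3, 17]
insert(43) -> [3, 17, 43]
insert(39) -> [3, 17, 43, 39]
insert(1) -> [1, 3, 43, 39, 17]
insert(46) -> [1, 3, 43, 39, 17, 46]
insert(36) -> [1, 3, 36, 39, 17, 46, 43]
insert(27) -> [1, 3, 36, 27, 17, 46, 43, 39]

Final heap: [1, 3, 36, 27, 17, 46, 43, 39]


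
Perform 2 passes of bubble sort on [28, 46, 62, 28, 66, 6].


Initial: [28, 46, 62, 28, 66, 6]
Pass 1: [28, 46, 28, 62, 6, 66] (2 swaps)
Pass 2: [28, 28, 46, 6, 62, 66] (2 swaps)

After 2 passes: [28, 28, 46, 6, 62, 66]


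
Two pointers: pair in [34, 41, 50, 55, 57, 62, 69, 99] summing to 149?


lo=0(34)+hi=7(99)=133
lo=1(41)+hi=7(99)=140
lo=2(50)+hi=7(99)=149

Yes: 50+99=149


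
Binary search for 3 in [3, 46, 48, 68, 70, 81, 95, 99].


Step 1: lo=0, hi=7, mid=3, val=68
Step 2: lo=0, hi=2, mid=1, val=46
Step 3: lo=0, hi=0, mid=0, val=3

Found at index 0


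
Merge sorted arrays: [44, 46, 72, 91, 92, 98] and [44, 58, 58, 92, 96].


Take 44 from A
Take 44 from B
Take 46 from A
Take 58 from B
Take 58 from B
Take 72 from A
Take 91 from A
Take 92 from A
Take 92 from B
Take 96 from B

Merged: [44, 44, 46, 58, 58, 72, 91, 92, 92, 96, 98]


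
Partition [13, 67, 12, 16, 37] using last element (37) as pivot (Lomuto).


Pivot: 37
  13 <= 37: advance i (no swap)
  12 <= 37: swap -> [13, 12, 67, 16, 37]
  16 <= 37: swap -> [13, 12, 16, 67, 37]
Place pivot at 3: [13, 12, 16, 37, 67]

Partitioned: [13, 12, 16, 37, 67]


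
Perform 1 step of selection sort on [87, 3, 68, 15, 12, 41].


Initial: [87, 3, 68, 15, 12, 41]
Step 1: min=3 at 1
  Swap: [3, 87, 68, 15, 12, 41]

After 1 step: [3, 87, 68, 15, 12, 41]


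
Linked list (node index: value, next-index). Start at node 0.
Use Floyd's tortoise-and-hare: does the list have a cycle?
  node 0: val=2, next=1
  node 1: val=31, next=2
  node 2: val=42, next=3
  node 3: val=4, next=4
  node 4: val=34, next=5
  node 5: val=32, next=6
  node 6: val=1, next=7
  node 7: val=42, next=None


Floyd's tortoise (slow, +1) and hare (fast, +2):
  init: slow=0, fast=0
  step 1: slow=1, fast=2
  step 2: slow=2, fast=4
  step 3: slow=3, fast=6
  step 4: fast 6->7->None, no cycle

Cycle: no


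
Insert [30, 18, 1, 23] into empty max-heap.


Insert 30: [30]
Insert 18: [30, 18]
Insert 1: [30, 18, 1]
Insert 23: [30, 23, 1, 18]

Final heap: [30, 23, 1, 18]


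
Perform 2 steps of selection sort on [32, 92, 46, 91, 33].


Initial: [32, 92, 46, 91, 33]
Step 1: min=32 at 0
  Swap: [32, 92, 46, 91, 33]
Step 2: min=33 at 4
  Swap: [32, 33, 46, 91, 92]

After 2 steps: [32, 33, 46, 91, 92]


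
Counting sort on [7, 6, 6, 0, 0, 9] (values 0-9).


Input: [7, 6, 6, 0, 0, 9]
Counts: [2, 0, 0, 0, 0, 0, 2, 1, 0, 1]

Sorted: [0, 0, 6, 6, 7, 9]


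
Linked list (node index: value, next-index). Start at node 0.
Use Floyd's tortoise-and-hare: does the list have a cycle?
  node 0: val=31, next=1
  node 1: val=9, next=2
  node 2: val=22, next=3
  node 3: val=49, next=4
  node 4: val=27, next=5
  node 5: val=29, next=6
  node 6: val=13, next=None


Floyd's tortoise (slow, +1) and hare (fast, +2):
  init: slow=0, fast=0
  step 1: slow=1, fast=2
  step 2: slow=2, fast=4
  step 3: slow=3, fast=6
  step 4: fast -> None, no cycle

Cycle: no


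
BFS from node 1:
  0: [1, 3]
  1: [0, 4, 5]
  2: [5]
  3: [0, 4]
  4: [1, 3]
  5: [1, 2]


Visit 1, enqueue [0, 4, 5]
Visit 0, enqueue [3]
Visit 4, enqueue []
Visit 5, enqueue [2]
Visit 3, enqueue []
Visit 2, enqueue []

BFS order: [1, 0, 4, 5, 3, 2]


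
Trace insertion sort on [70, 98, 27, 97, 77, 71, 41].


Initial: [70, 98, 27, 97, 77, 71, 41]
Insert 98: [70, 98, 27, 97, 77, 71, 41]
Insert 27: [27, 70, 98, 97, 77, 71, 41]
Insert 97: [27, 70, 97, 98, 77, 71, 41]
Insert 77: [27, 70, 77, 97, 98, 71, 41]
Insert 71: [27, 70, 71, 77, 97, 98, 41]
Insert 41: [27, 41, 70, 71, 77, 97, 98]

Sorted: [27, 41, 70, 71, 77, 97, 98]


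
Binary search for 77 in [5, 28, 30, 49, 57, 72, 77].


Step 1: lo=0, hi=6, mid=3, val=49
Step 2: lo=4, hi=6, mid=5, val=72
Step 3: lo=6, hi=6, mid=6, val=77

Found at index 6


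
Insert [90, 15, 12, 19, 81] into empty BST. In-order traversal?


Insert 90: root
Insert 15: L from 90
Insert 12: L from 90 -> L from 15
Insert 19: L from 90 -> R from 15
Insert 81: L from 90 -> R from 15 -> R from 19

In-order: [12, 15, 19, 81, 90]


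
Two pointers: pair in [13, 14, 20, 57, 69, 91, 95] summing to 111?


lo=0(13)+hi=6(95)=108
lo=1(14)+hi=6(95)=109
lo=2(20)+hi=6(95)=115
lo=2(20)+hi=5(91)=111

Yes: 20+91=111


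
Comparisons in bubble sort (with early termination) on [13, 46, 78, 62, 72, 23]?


Algorithm: bubble sort (with early termination)
Input: [13, 46, 78, 62, 72, 23]
Sorted: [13, 23, 46, 62, 72, 78]

15


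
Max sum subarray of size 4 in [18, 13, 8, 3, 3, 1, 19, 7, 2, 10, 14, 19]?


[0:4]: 42
[1:5]: 27
[2:6]: 15
[3:7]: 26
[4:8]: 30
[5:9]: 29
[6:10]: 38
[7:11]: 33
[8:12]: 45

Max: 45 at [8:12]


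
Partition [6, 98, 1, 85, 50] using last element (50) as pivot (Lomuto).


Pivot: 50
  6 <= 50: advance i (no swap)
  1 <= 50: swap -> [6, 1, 98, 85, 50]
Place pivot at 2: [6, 1, 50, 85, 98]

Partitioned: [6, 1, 50, 85, 98]


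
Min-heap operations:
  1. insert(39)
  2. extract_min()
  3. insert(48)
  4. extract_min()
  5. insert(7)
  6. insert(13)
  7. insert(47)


insert(39) -> [39]
extract_min()->39, []
insert(48) -> [48]
extract_min()->48, []
insert(7) -> [7]
insert(13) -> [7, 13]
insert(47) -> [7, 13, 47]

Final heap: [7, 13, 47]


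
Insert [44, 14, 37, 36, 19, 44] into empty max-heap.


Insert 44: [44]
Insert 14: [44, 14]
Insert 37: [44, 14, 37]
Insert 36: [44, 36, 37, 14]
Insert 19: [44, 36, 37, 14, 19]
Insert 44: [44, 36, 44, 14, 19, 37]

Final heap: [44, 36, 44, 14, 19, 37]


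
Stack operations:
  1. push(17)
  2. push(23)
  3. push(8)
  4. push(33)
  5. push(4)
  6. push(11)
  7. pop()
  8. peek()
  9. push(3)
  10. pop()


push(17) -> [17]
push(23) -> [17, 23]
push(8) -> [17, 23, 8]
push(33) -> [17, 23, 8, 33]
push(4) -> [17, 23, 8, 33, 4]
push(11) -> [17, 23, 8, 33, 4, 11]
pop()->11, [17, 23, 8, 33, 4]
peek()->4
push(3) -> [17, 23, 8, 33, 4, 3]
pop()->3, [17, 23, 8, 33, 4]

Final stack: [17, 23, 8, 33, 4]


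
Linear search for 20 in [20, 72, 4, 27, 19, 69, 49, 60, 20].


i=0: 20==20 found!

Found at 0, 1 comps


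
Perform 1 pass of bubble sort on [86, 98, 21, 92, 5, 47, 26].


Initial: [86, 98, 21, 92, 5, 47, 26]
Pass 1: [86, 21, 92, 5, 47, 26, 98] (5 swaps)

After 1 pass: [86, 21, 92, 5, 47, 26, 98]


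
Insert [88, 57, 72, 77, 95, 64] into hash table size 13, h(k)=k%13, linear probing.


Insert 88: h=10 -> slot 10
Insert 57: h=5 -> slot 5
Insert 72: h=7 -> slot 7
Insert 77: h=12 -> slot 12
Insert 95: h=4 -> slot 4
Insert 64: h=12, 1 probes -> slot 0

Table: [64, None, None, None, 95, 57, None, 72, None, None, 88, None, 77]


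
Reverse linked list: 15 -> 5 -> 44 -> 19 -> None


Step 1: curr=15, set curr.next=prev(None) | reversed so far: 15
Step 2: curr=5, set curr.next=prev(15) | reversed so far: 5 -> 15
Step 3: curr=44, set curr.next=prev(5) | reversed so far: 44 -> 5 -> 15
Step 4: curr=19, set curr.next=prev(44) | reversed so far: 19 -> 44 -> 5 -> 15

19 -> 44 -> 5 -> 15 -> None


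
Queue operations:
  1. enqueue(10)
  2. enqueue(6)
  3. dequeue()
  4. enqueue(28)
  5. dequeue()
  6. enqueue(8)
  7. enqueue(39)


enqueue(10) -> [10]
enqueue(6) -> [10, 6]
dequeue()->10, [6]
enqueue(28) -> [6, 28]
dequeue()->6, [28]
enqueue(8) -> [28, 8]
enqueue(39) -> [28, 8, 39]

Final queue: [28, 8, 39]


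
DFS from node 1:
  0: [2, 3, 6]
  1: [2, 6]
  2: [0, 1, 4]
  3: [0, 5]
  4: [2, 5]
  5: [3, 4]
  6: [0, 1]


Visit 1, push [6, 2]
Visit 2, push [4, 0]
Visit 0, push [6, 3]
Visit 3, push [5]
Visit 5, push [4]
Visit 4, push []
Visit 6, push []

DFS order: [1, 2, 0, 3, 5, 4, 6]


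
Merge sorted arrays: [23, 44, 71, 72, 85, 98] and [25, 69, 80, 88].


Take 23 from A
Take 25 from B
Take 44 from A
Take 69 from B
Take 71 from A
Take 72 from A
Take 80 from B
Take 85 from A
Take 88 from B

Merged: [23, 25, 44, 69, 71, 72, 80, 85, 88, 98]


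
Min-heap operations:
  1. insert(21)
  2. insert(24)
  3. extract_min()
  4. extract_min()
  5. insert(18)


insert(21) -> [21]
insert(24) -> [21, 24]
extract_min()->21, [24]
extract_min()->24, []
insert(18) -> [18]

Final heap: [18]


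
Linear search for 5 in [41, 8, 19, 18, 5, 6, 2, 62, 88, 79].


i=0: 41!=5
i=1: 8!=5
i=2: 19!=5
i=3: 18!=5
i=4: 5==5 found!

Found at 4, 5 comps


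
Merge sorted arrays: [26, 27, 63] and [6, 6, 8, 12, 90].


Take 6 from B
Take 6 from B
Take 8 from B
Take 12 from B
Take 26 from A
Take 27 from A
Take 63 from A

Merged: [6, 6, 8, 12, 26, 27, 63, 90]


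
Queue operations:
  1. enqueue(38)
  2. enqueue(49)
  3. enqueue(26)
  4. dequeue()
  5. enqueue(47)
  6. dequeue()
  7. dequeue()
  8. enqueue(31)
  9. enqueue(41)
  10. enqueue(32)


enqueue(38) -> [38]
enqueue(49) -> [38, 49]
enqueue(26) -> [38, 49, 26]
dequeue()->38, [49, 26]
enqueue(47) -> [49, 26, 47]
dequeue()->49, [26, 47]
dequeue()->26, [47]
enqueue(31) -> [47, 31]
enqueue(41) -> [47, 31, 41]
enqueue(32) -> [47, 31, 41, 32]

Final queue: [47, 31, 41, 32]


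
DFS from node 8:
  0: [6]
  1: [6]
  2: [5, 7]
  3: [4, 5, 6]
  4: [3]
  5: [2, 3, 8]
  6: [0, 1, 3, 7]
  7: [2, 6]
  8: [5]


Visit 8, push [5]
Visit 5, push [3, 2]
Visit 2, push [7]
Visit 7, push [6]
Visit 6, push [3, 1, 0]
Visit 0, push []
Visit 1, push []
Visit 3, push [4]
Visit 4, push []

DFS order: [8, 5, 2, 7, 6, 0, 1, 3, 4]


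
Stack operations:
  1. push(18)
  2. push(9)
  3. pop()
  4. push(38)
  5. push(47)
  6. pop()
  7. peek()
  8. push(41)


push(18) -> [18]
push(9) -> [18, 9]
pop()->9, [18]
push(38) -> [18, 38]
push(47) -> [18, 38, 47]
pop()->47, [18, 38]
peek()->38
push(41) -> [18, 38, 41]

Final stack: [18, 38, 41]


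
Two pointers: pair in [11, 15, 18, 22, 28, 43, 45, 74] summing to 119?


lo=0(11)+hi=7(74)=85
lo=1(15)+hi=7(74)=89
lo=2(18)+hi=7(74)=92
lo=3(22)+hi=7(74)=96
lo=4(28)+hi=7(74)=102
lo=5(43)+hi=7(74)=117
lo=6(45)+hi=7(74)=119

Yes: 45+74=119


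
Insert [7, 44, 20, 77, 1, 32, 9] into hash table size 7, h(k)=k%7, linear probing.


Insert 7: h=0 -> slot 0
Insert 44: h=2 -> slot 2
Insert 20: h=6 -> slot 6
Insert 77: h=0, 1 probes -> slot 1
Insert 1: h=1, 2 probes -> slot 3
Insert 32: h=4 -> slot 4
Insert 9: h=2, 3 probes -> slot 5

Table: [7, 77, 44, 1, 32, 9, 20]


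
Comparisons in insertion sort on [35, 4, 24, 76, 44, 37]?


Algorithm: insertion sort
Input: [35, 4, 24, 76, 44, 37]
Sorted: [4, 24, 35, 37, 44, 76]

9


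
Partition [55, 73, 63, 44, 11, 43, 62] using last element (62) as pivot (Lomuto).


Pivot: 62
  55 <= 62: advance i (no swap)
  44 <= 62: swap -> [55, 44, 63, 73, 11, 43, 62]
  11 <= 62: swap -> [55, 44, 11, 73, 63, 43, 62]
  43 <= 62: swap -> [55, 44, 11, 43, 63, 73, 62]
Place pivot at 4: [55, 44, 11, 43, 62, 73, 63]

Partitioned: [55, 44, 11, 43, 62, 73, 63]


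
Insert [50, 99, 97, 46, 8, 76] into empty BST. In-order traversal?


Insert 50: root
Insert 99: R from 50
Insert 97: R from 50 -> L from 99
Insert 46: L from 50
Insert 8: L from 50 -> L from 46
Insert 76: R from 50 -> L from 99 -> L from 97

In-order: [8, 46, 50, 76, 97, 99]


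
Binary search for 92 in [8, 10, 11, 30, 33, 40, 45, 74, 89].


Step 1: lo=0, hi=8, mid=4, val=33
Step 2: lo=5, hi=8, mid=6, val=45
Step 3: lo=7, hi=8, mid=7, val=74
Step 4: lo=8, hi=8, mid=8, val=89

Not found


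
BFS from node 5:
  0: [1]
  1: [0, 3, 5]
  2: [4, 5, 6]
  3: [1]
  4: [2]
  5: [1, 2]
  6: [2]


Visit 5, enqueue [1, 2]
Visit 1, enqueue [0, 3]
Visit 2, enqueue [4, 6]
Visit 0, enqueue []
Visit 3, enqueue []
Visit 4, enqueue []
Visit 6, enqueue []

BFS order: [5, 1, 2, 0, 3, 4, 6]


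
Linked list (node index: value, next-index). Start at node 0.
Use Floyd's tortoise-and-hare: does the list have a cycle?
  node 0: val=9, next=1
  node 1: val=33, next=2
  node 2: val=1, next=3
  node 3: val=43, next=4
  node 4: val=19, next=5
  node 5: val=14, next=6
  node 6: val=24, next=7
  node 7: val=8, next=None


Floyd's tortoise (slow, +1) and hare (fast, +2):
  init: slow=0, fast=0
  step 1: slow=1, fast=2
  step 2: slow=2, fast=4
  step 3: slow=3, fast=6
  step 4: fast 6->7->None, no cycle

Cycle: no


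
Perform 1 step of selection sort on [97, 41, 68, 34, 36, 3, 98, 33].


Initial: [97, 41, 68, 34, 36, 3, 98, 33]
Step 1: min=3 at 5
  Swap: [3, 41, 68, 34, 36, 97, 98, 33]

After 1 step: [3, 41, 68, 34, 36, 97, 98, 33]


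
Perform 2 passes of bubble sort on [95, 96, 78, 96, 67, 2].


Initial: [95, 96, 78, 96, 67, 2]
Pass 1: [95, 78, 96, 67, 2, 96] (3 swaps)
Pass 2: [78, 95, 67, 2, 96, 96] (3 swaps)

After 2 passes: [78, 95, 67, 2, 96, 96]


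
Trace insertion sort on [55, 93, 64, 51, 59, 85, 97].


Initial: [55, 93, 64, 51, 59, 85, 97]
Insert 93: [55, 93, 64, 51, 59, 85, 97]
Insert 64: [55, 64, 93, 51, 59, 85, 97]
Insert 51: [51, 55, 64, 93, 59, 85, 97]
Insert 59: [51, 55, 59, 64, 93, 85, 97]
Insert 85: [51, 55, 59, 64, 85, 93, 97]
Insert 97: [51, 55, 59, 64, 85, 93, 97]

Sorted: [51, 55, 59, 64, 85, 93, 97]


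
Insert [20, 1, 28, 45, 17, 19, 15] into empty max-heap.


Insert 20: [20]
Insert 1: [20, 1]
Insert 28: [28, 1, 20]
Insert 45: [45, 28, 20, 1]
Insert 17: [45, 28, 20, 1, 17]
Insert 19: [45, 28, 20, 1, 17, 19]
Insert 15: [45, 28, 20, 1, 17, 19, 15]

Final heap: [45, 28, 20, 1, 17, 19, 15]


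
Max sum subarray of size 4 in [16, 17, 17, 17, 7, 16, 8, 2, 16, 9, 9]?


[0:4]: 67
[1:5]: 58
[2:6]: 57
[3:7]: 48
[4:8]: 33
[5:9]: 42
[6:10]: 35
[7:11]: 36

Max: 67 at [0:4]


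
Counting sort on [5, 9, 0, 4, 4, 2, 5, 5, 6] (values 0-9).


Input: [5, 9, 0, 4, 4, 2, 5, 5, 6]
Counts: [1, 0, 1, 0, 2, 3, 1, 0, 0, 1]

Sorted: [0, 2, 4, 4, 5, 5, 5, 6, 9]


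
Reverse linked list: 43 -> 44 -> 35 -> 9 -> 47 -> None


Step 1: curr=43, set curr.next=prev(None) | reversed so far: 43
Step 2: curr=44, set curr.next=prev(43) | reversed so far: 44 -> 43
Step 3: curr=35, set curr.next=prev(44) | reversed so far: 35 -> 44 -> 43
Step 4: curr=9, set curr.next=prev(35) | reversed so far: 9 -> 35 -> 44 -> 43
Step 5: curr=47, set curr.next=prev(9) | reversed so far: 47 -> 9 -> 35 -> 44 -> 43

47 -> 9 -> 35 -> 44 -> 43 -> None


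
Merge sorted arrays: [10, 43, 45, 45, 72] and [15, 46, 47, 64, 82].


Take 10 from A
Take 15 from B
Take 43 from A
Take 45 from A
Take 45 from A
Take 46 from B
Take 47 from B
Take 64 from B
Take 72 from A

Merged: [10, 15, 43, 45, 45, 46, 47, 64, 72, 82]


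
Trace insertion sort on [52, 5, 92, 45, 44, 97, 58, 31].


Initial: [52, 5, 92, 45, 44, 97, 58, 31]
Insert 5: [5, 52, 92, 45, 44, 97, 58, 31]
Insert 92: [5, 52, 92, 45, 44, 97, 58, 31]
Insert 45: [5, 45, 52, 92, 44, 97, 58, 31]
Insert 44: [5, 44, 45, 52, 92, 97, 58, 31]
Insert 97: [5, 44, 45, 52, 92, 97, 58, 31]
Insert 58: [5, 44, 45, 52, 58, 92, 97, 31]
Insert 31: [5, 31, 44, 45, 52, 58, 92, 97]

Sorted: [5, 31, 44, 45, 52, 58, 92, 97]


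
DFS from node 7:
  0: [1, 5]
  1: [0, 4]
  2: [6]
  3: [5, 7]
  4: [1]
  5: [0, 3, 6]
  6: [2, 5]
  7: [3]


Visit 7, push [3]
Visit 3, push [5]
Visit 5, push [6, 0]
Visit 0, push [1]
Visit 1, push [4]
Visit 4, push []
Visit 6, push [2]
Visit 2, push []

DFS order: [7, 3, 5, 0, 1, 4, 6, 2]


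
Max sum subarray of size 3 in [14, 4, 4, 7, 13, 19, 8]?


[0:3]: 22
[1:4]: 15
[2:5]: 24
[3:6]: 39
[4:7]: 40

Max: 40 at [4:7]


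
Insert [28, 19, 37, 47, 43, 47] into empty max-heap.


Insert 28: [28]
Insert 19: [28, 19]
Insert 37: [37, 19, 28]
Insert 47: [47, 37, 28, 19]
Insert 43: [47, 43, 28, 19, 37]
Insert 47: [47, 43, 47, 19, 37, 28]

Final heap: [47, 43, 47, 19, 37, 28]


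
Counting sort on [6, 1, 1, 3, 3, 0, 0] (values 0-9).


Input: [6, 1, 1, 3, 3, 0, 0]
Counts: [2, 2, 0, 2, 0, 0, 1, 0, 0, 0]

Sorted: [0, 0, 1, 1, 3, 3, 6]


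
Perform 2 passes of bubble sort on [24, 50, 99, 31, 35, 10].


Initial: [24, 50, 99, 31, 35, 10]
Pass 1: [24, 50, 31, 35, 10, 99] (3 swaps)
Pass 2: [24, 31, 35, 10, 50, 99] (3 swaps)

After 2 passes: [24, 31, 35, 10, 50, 99]


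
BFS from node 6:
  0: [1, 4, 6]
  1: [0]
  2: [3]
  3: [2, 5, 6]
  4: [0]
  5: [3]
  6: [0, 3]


Visit 6, enqueue [0, 3]
Visit 0, enqueue [1, 4]
Visit 3, enqueue [2, 5]
Visit 1, enqueue []
Visit 4, enqueue []
Visit 2, enqueue []
Visit 5, enqueue []

BFS order: [6, 0, 3, 1, 4, 2, 5]


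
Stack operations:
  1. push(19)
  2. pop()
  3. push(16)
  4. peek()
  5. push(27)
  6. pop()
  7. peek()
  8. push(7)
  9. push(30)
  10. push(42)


push(19) -> [19]
pop()->19, []
push(16) -> [16]
peek()->16
push(27) -> [16, 27]
pop()->27, [16]
peek()->16
push(7) -> [16, 7]
push(30) -> [16, 7, 30]
push(42) -> [16, 7, 30, 42]

Final stack: [16, 7, 30, 42]


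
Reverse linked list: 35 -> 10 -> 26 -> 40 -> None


Step 1: curr=35, set curr.next=prev(None) | reversed so far: 35
Step 2: curr=10, set curr.next=prev(35) | reversed so far: 10 -> 35
Step 3: curr=26, set curr.next=prev(10) | reversed so far: 26 -> 10 -> 35
Step 4: curr=40, set curr.next=prev(26) | reversed so far: 40 -> 26 -> 10 -> 35

40 -> 26 -> 10 -> 35 -> None


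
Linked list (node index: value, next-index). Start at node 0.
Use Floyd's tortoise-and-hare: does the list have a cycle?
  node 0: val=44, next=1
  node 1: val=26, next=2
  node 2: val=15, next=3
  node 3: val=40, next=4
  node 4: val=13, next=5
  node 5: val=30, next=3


Floyd's tortoise (slow, +1) and hare (fast, +2):
  init: slow=0, fast=0
  step 1: slow=1, fast=2
  step 2: slow=2, fast=4
  step 3: slow=3, fast=3
  slow == fast at node 3: cycle detected

Cycle: yes


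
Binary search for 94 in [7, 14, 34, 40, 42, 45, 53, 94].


Step 1: lo=0, hi=7, mid=3, val=40
Step 2: lo=4, hi=7, mid=5, val=45
Step 3: lo=6, hi=7, mid=6, val=53
Step 4: lo=7, hi=7, mid=7, val=94

Found at index 7


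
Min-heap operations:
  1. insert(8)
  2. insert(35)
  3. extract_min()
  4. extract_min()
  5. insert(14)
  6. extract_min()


insert(8) -> [8]
insert(35) -> [8, 35]
extract_min()->8, [35]
extract_min()->35, []
insert(14) -> [14]
extract_min()->14, []

Final heap: []


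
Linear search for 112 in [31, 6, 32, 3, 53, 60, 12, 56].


i=0: 31!=112
i=1: 6!=112
i=2: 32!=112
i=3: 3!=112
i=4: 53!=112
i=5: 60!=112
i=6: 12!=112
i=7: 56!=112

Not found, 8 comps


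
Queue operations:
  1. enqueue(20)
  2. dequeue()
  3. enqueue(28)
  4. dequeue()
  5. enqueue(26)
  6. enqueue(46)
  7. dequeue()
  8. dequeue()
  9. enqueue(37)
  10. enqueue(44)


enqueue(20) -> [20]
dequeue()->20, []
enqueue(28) -> [28]
dequeue()->28, []
enqueue(26) -> [26]
enqueue(46) -> [26, 46]
dequeue()->26, [46]
dequeue()->46, []
enqueue(37) -> [37]
enqueue(44) -> [37, 44]

Final queue: [37, 44]


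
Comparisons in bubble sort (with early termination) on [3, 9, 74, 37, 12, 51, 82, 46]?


Algorithm: bubble sort (with early termination)
Input: [3, 9, 74, 37, 12, 51, 82, 46]
Sorted: [3, 9, 12, 37, 46, 51, 74, 82]

22


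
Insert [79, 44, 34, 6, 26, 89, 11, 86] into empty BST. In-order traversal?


Insert 79: root
Insert 44: L from 79
Insert 34: L from 79 -> L from 44
Insert 6: L from 79 -> L from 44 -> L from 34
Insert 26: L from 79 -> L from 44 -> L from 34 -> R from 6
Insert 89: R from 79
Insert 11: L from 79 -> L from 44 -> L from 34 -> R from 6 -> L from 26
Insert 86: R from 79 -> L from 89

In-order: [6, 11, 26, 34, 44, 79, 86, 89]


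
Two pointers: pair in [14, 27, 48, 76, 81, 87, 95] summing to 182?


lo=0(14)+hi=6(95)=109
lo=1(27)+hi=6(95)=122
lo=2(48)+hi=6(95)=143
lo=3(76)+hi=6(95)=171
lo=4(81)+hi=6(95)=176
lo=5(87)+hi=6(95)=182

Yes: 87+95=182


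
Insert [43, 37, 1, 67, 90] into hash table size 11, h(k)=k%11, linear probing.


Insert 43: h=10 -> slot 10
Insert 37: h=4 -> slot 4
Insert 1: h=1 -> slot 1
Insert 67: h=1, 1 probes -> slot 2
Insert 90: h=2, 1 probes -> slot 3

Table: [None, 1, 67, 90, 37, None, None, None, None, None, 43]


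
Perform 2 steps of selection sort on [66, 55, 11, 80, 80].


Initial: [66, 55, 11, 80, 80]
Step 1: min=11 at 2
  Swap: [11, 55, 66, 80, 80]
Step 2: min=55 at 1
  Swap: [11, 55, 66, 80, 80]

After 2 steps: [11, 55, 66, 80, 80]


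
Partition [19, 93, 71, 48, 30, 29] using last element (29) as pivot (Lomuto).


Pivot: 29
  19 <= 29: advance i (no swap)
Place pivot at 1: [19, 29, 71, 48, 30, 93]

Partitioned: [19, 29, 71, 48, 30, 93]


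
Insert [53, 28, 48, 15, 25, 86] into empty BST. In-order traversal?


Insert 53: root
Insert 28: L from 53
Insert 48: L from 53 -> R from 28
Insert 15: L from 53 -> L from 28
Insert 25: L from 53 -> L from 28 -> R from 15
Insert 86: R from 53

In-order: [15, 25, 28, 48, 53, 86]


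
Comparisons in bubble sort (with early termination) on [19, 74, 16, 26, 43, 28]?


Algorithm: bubble sort (with early termination)
Input: [19, 74, 16, 26, 43, 28]
Sorted: [16, 19, 26, 28, 43, 74]

12


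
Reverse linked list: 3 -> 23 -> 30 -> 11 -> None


Step 1: curr=3, set curr.next=prev(None) | reversed so far: 3
Step 2: curr=23, set curr.next=prev(3) | reversed so far: 23 -> 3
Step 3: curr=30, set curr.next=prev(23) | reversed so far: 30 -> 23 -> 3
Step 4: curr=11, set curr.next=prev(30) | reversed so far: 11 -> 30 -> 23 -> 3

11 -> 30 -> 23 -> 3 -> None


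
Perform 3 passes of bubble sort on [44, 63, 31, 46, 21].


Initial: [44, 63, 31, 46, 21]
Pass 1: [44, 31, 46, 21, 63] (3 swaps)
Pass 2: [31, 44, 21, 46, 63] (2 swaps)
Pass 3: [31, 21, 44, 46, 63] (1 swaps)

After 3 passes: [31, 21, 44, 46, 63]


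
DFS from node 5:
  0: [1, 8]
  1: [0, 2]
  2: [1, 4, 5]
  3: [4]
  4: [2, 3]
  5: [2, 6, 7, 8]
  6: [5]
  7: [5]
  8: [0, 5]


Visit 5, push [8, 7, 6, 2]
Visit 2, push [4, 1]
Visit 1, push [0]
Visit 0, push [8]
Visit 8, push []
Visit 4, push [3]
Visit 3, push []
Visit 6, push []
Visit 7, push []

DFS order: [5, 2, 1, 0, 8, 4, 3, 6, 7]


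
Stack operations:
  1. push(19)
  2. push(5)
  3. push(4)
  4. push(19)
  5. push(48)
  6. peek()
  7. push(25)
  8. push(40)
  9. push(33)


push(19) -> [19]
push(5) -> [19, 5]
push(4) -> [19, 5, 4]
push(19) -> [19, 5, 4, 19]
push(48) -> [19, 5, 4, 19, 48]
peek()->48
push(25) -> [19, 5, 4, 19, 48, 25]
push(40) -> [19, 5, 4, 19, 48, 25, 40]
push(33) -> [19, 5, 4, 19, 48, 25, 40, 33]

Final stack: [19, 5, 4, 19, 48, 25, 40, 33]


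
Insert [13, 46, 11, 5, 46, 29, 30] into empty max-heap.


Insert 13: [13]
Insert 46: [46, 13]
Insert 11: [46, 13, 11]
Insert 5: [46, 13, 11, 5]
Insert 46: [46, 46, 11, 5, 13]
Insert 29: [46, 46, 29, 5, 13, 11]
Insert 30: [46, 46, 30, 5, 13, 11, 29]

Final heap: [46, 46, 30, 5, 13, 11, 29]


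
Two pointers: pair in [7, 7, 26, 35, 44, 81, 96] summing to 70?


lo=0(7)+hi=6(96)=103
lo=0(7)+hi=5(81)=88
lo=0(7)+hi=4(44)=51
lo=1(7)+hi=4(44)=51
lo=2(26)+hi=4(44)=70

Yes: 26+44=70


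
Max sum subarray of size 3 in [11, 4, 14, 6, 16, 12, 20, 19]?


[0:3]: 29
[1:4]: 24
[2:5]: 36
[3:6]: 34
[4:7]: 48
[5:8]: 51

Max: 51 at [5:8]


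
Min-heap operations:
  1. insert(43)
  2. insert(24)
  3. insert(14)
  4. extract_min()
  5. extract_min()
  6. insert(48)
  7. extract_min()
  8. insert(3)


insert(43) -> [43]
insert(24) -> [24, 43]
insert(14) -> [14, 43, 24]
extract_min()->14, [24, 43]
extract_min()->24, [43]
insert(48) -> [43, 48]
extract_min()->43, [48]
insert(3) -> [3, 48]

Final heap: [3, 48]


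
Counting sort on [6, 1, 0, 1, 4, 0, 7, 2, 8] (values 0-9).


Input: [6, 1, 0, 1, 4, 0, 7, 2, 8]
Counts: [2, 2, 1, 0, 1, 0, 1, 1, 1, 0]

Sorted: [0, 0, 1, 1, 2, 4, 6, 7, 8]


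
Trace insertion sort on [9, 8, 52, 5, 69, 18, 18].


Initial: [9, 8, 52, 5, 69, 18, 18]
Insert 8: [8, 9, 52, 5, 69, 18, 18]
Insert 52: [8, 9, 52, 5, 69, 18, 18]
Insert 5: [5, 8, 9, 52, 69, 18, 18]
Insert 69: [5, 8, 9, 52, 69, 18, 18]
Insert 18: [5, 8, 9, 18, 52, 69, 18]
Insert 18: [5, 8, 9, 18, 18, 52, 69]

Sorted: [5, 8, 9, 18, 18, 52, 69]


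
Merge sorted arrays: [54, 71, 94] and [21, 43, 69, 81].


Take 21 from B
Take 43 from B
Take 54 from A
Take 69 from B
Take 71 from A
Take 81 from B

Merged: [21, 43, 54, 69, 71, 81, 94]


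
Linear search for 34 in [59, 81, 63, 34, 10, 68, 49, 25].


i=0: 59!=34
i=1: 81!=34
i=2: 63!=34
i=3: 34==34 found!

Found at 3, 4 comps


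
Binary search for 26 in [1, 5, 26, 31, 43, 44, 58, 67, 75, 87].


Step 1: lo=0, hi=9, mid=4, val=43
Step 2: lo=0, hi=3, mid=1, val=5
Step 3: lo=2, hi=3, mid=2, val=26

Found at index 2


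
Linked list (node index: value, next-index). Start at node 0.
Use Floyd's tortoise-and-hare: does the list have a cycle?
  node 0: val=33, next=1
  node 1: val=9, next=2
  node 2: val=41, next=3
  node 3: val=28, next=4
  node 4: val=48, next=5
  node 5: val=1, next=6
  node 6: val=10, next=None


Floyd's tortoise (slow, +1) and hare (fast, +2):
  init: slow=0, fast=0
  step 1: slow=1, fast=2
  step 2: slow=2, fast=4
  step 3: slow=3, fast=6
  step 4: fast -> None, no cycle

Cycle: no


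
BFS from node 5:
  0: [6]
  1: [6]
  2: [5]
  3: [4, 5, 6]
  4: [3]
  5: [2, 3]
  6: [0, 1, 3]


Visit 5, enqueue [2, 3]
Visit 2, enqueue []
Visit 3, enqueue [4, 6]
Visit 4, enqueue []
Visit 6, enqueue [0, 1]
Visit 0, enqueue []
Visit 1, enqueue []

BFS order: [5, 2, 3, 4, 6, 0, 1]


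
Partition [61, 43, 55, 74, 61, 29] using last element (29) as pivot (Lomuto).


Pivot: 29
Place pivot at 0: [29, 43, 55, 74, 61, 61]

Partitioned: [29, 43, 55, 74, 61, 61]


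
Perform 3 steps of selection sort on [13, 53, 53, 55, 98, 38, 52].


Initial: [13, 53, 53, 55, 98, 38, 52]
Step 1: min=13 at 0
  Swap: [13, 53, 53, 55, 98, 38, 52]
Step 2: min=38 at 5
  Swap: [13, 38, 53, 55, 98, 53, 52]
Step 3: min=52 at 6
  Swap: [13, 38, 52, 55, 98, 53, 53]

After 3 steps: [13, 38, 52, 55, 98, 53, 53]


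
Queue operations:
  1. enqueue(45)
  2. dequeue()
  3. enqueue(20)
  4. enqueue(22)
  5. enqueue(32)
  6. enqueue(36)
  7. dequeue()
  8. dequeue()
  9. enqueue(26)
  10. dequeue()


enqueue(45) -> [45]
dequeue()->45, []
enqueue(20) -> [20]
enqueue(22) -> [20, 22]
enqueue(32) -> [20, 22, 32]
enqueue(36) -> [20, 22, 32, 36]
dequeue()->20, [22, 32, 36]
dequeue()->22, [32, 36]
enqueue(26) -> [32, 36, 26]
dequeue()->32, [36, 26]

Final queue: [36, 26]


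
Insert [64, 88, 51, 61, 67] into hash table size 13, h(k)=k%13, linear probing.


Insert 64: h=12 -> slot 12
Insert 88: h=10 -> slot 10
Insert 51: h=12, 1 probes -> slot 0
Insert 61: h=9 -> slot 9
Insert 67: h=2 -> slot 2

Table: [51, None, 67, None, None, None, None, None, None, 61, 88, None, 64]


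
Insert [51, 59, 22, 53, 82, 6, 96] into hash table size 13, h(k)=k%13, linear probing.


Insert 51: h=12 -> slot 12
Insert 59: h=7 -> slot 7
Insert 22: h=9 -> slot 9
Insert 53: h=1 -> slot 1
Insert 82: h=4 -> slot 4
Insert 6: h=6 -> slot 6
Insert 96: h=5 -> slot 5

Table: [None, 53, None, None, 82, 96, 6, 59, None, 22, None, None, 51]


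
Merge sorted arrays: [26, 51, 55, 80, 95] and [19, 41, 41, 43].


Take 19 from B
Take 26 from A
Take 41 from B
Take 41 from B
Take 43 from B

Merged: [19, 26, 41, 41, 43, 51, 55, 80, 95]


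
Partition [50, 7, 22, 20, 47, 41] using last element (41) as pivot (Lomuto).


Pivot: 41
  7 <= 41: swap -> [7, 50, 22, 20, 47, 41]
  22 <= 41: swap -> [7, 22, 50, 20, 47, 41]
  20 <= 41: swap -> [7, 22, 20, 50, 47, 41]
Place pivot at 3: [7, 22, 20, 41, 47, 50]

Partitioned: [7, 22, 20, 41, 47, 50]


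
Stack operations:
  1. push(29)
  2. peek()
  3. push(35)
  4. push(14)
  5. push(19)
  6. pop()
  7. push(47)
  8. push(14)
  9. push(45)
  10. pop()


push(29) -> [29]
peek()->29
push(35) -> [29, 35]
push(14) -> [29, 35, 14]
push(19) -> [29, 35, 14, 19]
pop()->19, [29, 35, 14]
push(47) -> [29, 35, 14, 47]
push(14) -> [29, 35, 14, 47, 14]
push(45) -> [29, 35, 14, 47, 14, 45]
pop()->45, [29, 35, 14, 47, 14]

Final stack: [29, 35, 14, 47, 14]


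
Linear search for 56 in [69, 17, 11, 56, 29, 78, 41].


i=0: 69!=56
i=1: 17!=56
i=2: 11!=56
i=3: 56==56 found!

Found at 3, 4 comps


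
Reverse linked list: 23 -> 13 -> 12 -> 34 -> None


Step 1: curr=23, set curr.next=prev(None) | reversed so far: 23
Step 2: curr=13, set curr.next=prev(23) | reversed so far: 13 -> 23
Step 3: curr=12, set curr.next=prev(13) | reversed so far: 12 -> 13 -> 23
Step 4: curr=34, set curr.next=prev(12) | reversed so far: 34 -> 12 -> 13 -> 23

34 -> 12 -> 13 -> 23 -> None


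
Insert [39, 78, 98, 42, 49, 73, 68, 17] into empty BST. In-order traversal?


Insert 39: root
Insert 78: R from 39
Insert 98: R from 39 -> R from 78
Insert 42: R from 39 -> L from 78
Insert 49: R from 39 -> L from 78 -> R from 42
Insert 73: R from 39 -> L from 78 -> R from 42 -> R from 49
Insert 68: R from 39 -> L from 78 -> R from 42 -> R from 49 -> L from 73
Insert 17: L from 39

In-order: [17, 39, 42, 49, 68, 73, 78, 98]


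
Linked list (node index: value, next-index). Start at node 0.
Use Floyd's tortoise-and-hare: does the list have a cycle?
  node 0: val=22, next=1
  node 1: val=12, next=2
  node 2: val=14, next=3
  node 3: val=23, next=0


Floyd's tortoise (slow, +1) and hare (fast, +2):
  init: slow=0, fast=0
  step 1: slow=1, fast=2
  step 2: slow=2, fast=0
  step 3: slow=3, fast=2
  step 4: slow=0, fast=0
  slow == fast at node 0: cycle detected

Cycle: yes


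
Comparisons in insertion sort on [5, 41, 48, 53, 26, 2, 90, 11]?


Algorithm: insertion sort
Input: [5, 41, 48, 53, 26, 2, 90, 11]
Sorted: [2, 5, 11, 26, 41, 48, 53, 90]

19


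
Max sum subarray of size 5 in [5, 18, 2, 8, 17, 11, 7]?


[0:5]: 50
[1:6]: 56
[2:7]: 45

Max: 56 at [1:6]


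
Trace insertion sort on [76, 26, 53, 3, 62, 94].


Initial: [76, 26, 53, 3, 62, 94]
Insert 26: [26, 76, 53, 3, 62, 94]
Insert 53: [26, 53, 76, 3, 62, 94]
Insert 3: [3, 26, 53, 76, 62, 94]
Insert 62: [3, 26, 53, 62, 76, 94]
Insert 94: [3, 26, 53, 62, 76, 94]

Sorted: [3, 26, 53, 62, 76, 94]


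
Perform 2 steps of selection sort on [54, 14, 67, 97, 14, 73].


Initial: [54, 14, 67, 97, 14, 73]
Step 1: min=14 at 1
  Swap: [14, 54, 67, 97, 14, 73]
Step 2: min=14 at 4
  Swap: [14, 14, 67, 97, 54, 73]

After 2 steps: [14, 14, 67, 97, 54, 73]


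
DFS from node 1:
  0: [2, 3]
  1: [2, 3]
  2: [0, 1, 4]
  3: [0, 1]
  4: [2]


Visit 1, push [3, 2]
Visit 2, push [4, 0]
Visit 0, push [3]
Visit 3, push []
Visit 4, push []

DFS order: [1, 2, 0, 3, 4]


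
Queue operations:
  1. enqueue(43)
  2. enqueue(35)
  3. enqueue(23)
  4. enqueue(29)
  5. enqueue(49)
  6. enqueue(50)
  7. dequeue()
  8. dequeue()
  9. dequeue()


enqueue(43) -> [43]
enqueue(35) -> [43, 35]
enqueue(23) -> [43, 35, 23]
enqueue(29) -> [43, 35, 23, 29]
enqueue(49) -> [43, 35, 23, 29, 49]
enqueue(50) -> [43, 35, 23, 29, 49, 50]
dequeue()->43, [35, 23, 29, 49, 50]
dequeue()->35, [23, 29, 49, 50]
dequeue()->23, [29, 49, 50]

Final queue: [29, 49, 50]


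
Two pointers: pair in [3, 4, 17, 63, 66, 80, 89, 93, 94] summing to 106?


lo=0(3)+hi=8(94)=97
lo=1(4)+hi=8(94)=98
lo=2(17)+hi=8(94)=111
lo=2(17)+hi=7(93)=110
lo=2(17)+hi=6(89)=106

Yes: 17+89=106


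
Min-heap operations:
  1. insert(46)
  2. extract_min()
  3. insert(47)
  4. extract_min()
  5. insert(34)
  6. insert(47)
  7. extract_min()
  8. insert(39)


insert(46) -> [46]
extract_min()->46, []
insert(47) -> [47]
extract_min()->47, []
insert(34) -> [34]
insert(47) -> [34, 47]
extract_min()->34, [47]
insert(39) -> [39, 47]

Final heap: [39, 47]


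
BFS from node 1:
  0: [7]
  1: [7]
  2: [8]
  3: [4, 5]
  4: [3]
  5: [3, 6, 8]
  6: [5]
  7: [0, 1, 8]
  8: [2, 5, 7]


Visit 1, enqueue [7]
Visit 7, enqueue [0, 8]
Visit 0, enqueue []
Visit 8, enqueue [2, 5]
Visit 2, enqueue []
Visit 5, enqueue [3, 6]
Visit 3, enqueue [4]
Visit 6, enqueue []
Visit 4, enqueue []

BFS order: [1, 7, 0, 8, 2, 5, 3, 6, 4]


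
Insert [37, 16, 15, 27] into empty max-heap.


Insert 37: [37]
Insert 16: [37, 16]
Insert 15: [37, 16, 15]
Insert 27: [37, 27, 15, 16]

Final heap: [37, 27, 15, 16]


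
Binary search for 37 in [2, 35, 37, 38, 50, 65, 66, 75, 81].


Step 1: lo=0, hi=8, mid=4, val=50
Step 2: lo=0, hi=3, mid=1, val=35
Step 3: lo=2, hi=3, mid=2, val=37

Found at index 2


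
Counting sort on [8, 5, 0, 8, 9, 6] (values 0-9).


Input: [8, 5, 0, 8, 9, 6]
Counts: [1, 0, 0, 0, 0, 1, 1, 0, 2, 1]

Sorted: [0, 5, 6, 8, 8, 9]


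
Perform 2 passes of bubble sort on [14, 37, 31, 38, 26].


Initial: [14, 37, 31, 38, 26]
Pass 1: [14, 31, 37, 26, 38] (2 swaps)
Pass 2: [14, 31, 26, 37, 38] (1 swaps)

After 2 passes: [14, 31, 26, 37, 38]


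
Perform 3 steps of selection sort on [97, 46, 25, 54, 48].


Initial: [97, 46, 25, 54, 48]
Step 1: min=25 at 2
  Swap: [25, 46, 97, 54, 48]
Step 2: min=46 at 1
  Swap: [25, 46, 97, 54, 48]
Step 3: min=48 at 4
  Swap: [25, 46, 48, 54, 97]

After 3 steps: [25, 46, 48, 54, 97]


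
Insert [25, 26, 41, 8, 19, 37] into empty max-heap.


Insert 25: [25]
Insert 26: [26, 25]
Insert 41: [41, 25, 26]
Insert 8: [41, 25, 26, 8]
Insert 19: [41, 25, 26, 8, 19]
Insert 37: [41, 25, 37, 8, 19, 26]

Final heap: [41, 25, 37, 8, 19, 26]


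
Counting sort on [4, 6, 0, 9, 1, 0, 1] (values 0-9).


Input: [4, 6, 0, 9, 1, 0, 1]
Counts: [2, 2, 0, 0, 1, 0, 1, 0, 0, 1]

Sorted: [0, 0, 1, 1, 4, 6, 9]


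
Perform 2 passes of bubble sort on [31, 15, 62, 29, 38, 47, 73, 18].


Initial: [31, 15, 62, 29, 38, 47, 73, 18]
Pass 1: [15, 31, 29, 38, 47, 62, 18, 73] (5 swaps)
Pass 2: [15, 29, 31, 38, 47, 18, 62, 73] (2 swaps)

After 2 passes: [15, 29, 31, 38, 47, 18, 62, 73]


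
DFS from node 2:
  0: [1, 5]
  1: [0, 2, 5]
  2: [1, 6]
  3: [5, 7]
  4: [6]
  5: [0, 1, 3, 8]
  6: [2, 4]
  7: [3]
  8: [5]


Visit 2, push [6, 1]
Visit 1, push [5, 0]
Visit 0, push [5]
Visit 5, push [8, 3]
Visit 3, push [7]
Visit 7, push []
Visit 8, push []
Visit 6, push [4]
Visit 4, push []

DFS order: [2, 1, 0, 5, 3, 7, 8, 6, 4]


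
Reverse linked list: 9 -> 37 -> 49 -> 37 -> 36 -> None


Step 1: curr=9, set curr.next=prev(None) | reversed so far: 9
Step 2: curr=37, set curr.next=prev(9) | reversed so far: 37 -> 9
Step 3: curr=49, set curr.next=prev(37) | reversed so far: 49 -> 37 -> 9
Step 4: curr=37, set curr.next=prev(49) | reversed so far: 37 -> 49 -> 37 -> 9
Step 5: curr=36, set curr.next=prev(37) | reversed so far: 36 -> 37 -> 49 -> 37 -> 9

36 -> 37 -> 49 -> 37 -> 9 -> None


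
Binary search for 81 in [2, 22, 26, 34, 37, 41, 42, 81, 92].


Step 1: lo=0, hi=8, mid=4, val=37
Step 2: lo=5, hi=8, mid=6, val=42
Step 3: lo=7, hi=8, mid=7, val=81

Found at index 7


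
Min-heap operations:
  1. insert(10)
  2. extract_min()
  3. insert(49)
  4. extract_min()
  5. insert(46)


insert(10) -> [10]
extract_min()->10, []
insert(49) -> [49]
extract_min()->49, []
insert(46) -> [46]

Final heap: [46]


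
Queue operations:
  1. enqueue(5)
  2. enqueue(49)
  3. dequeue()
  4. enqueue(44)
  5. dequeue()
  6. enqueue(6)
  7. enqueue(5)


enqueue(5) -> [5]
enqueue(49) -> [5, 49]
dequeue()->5, [49]
enqueue(44) -> [49, 44]
dequeue()->49, [44]
enqueue(6) -> [44, 6]
enqueue(5) -> [44, 6, 5]

Final queue: [44, 6, 5]


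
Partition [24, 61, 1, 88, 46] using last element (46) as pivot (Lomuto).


Pivot: 46
  24 <= 46: advance i (no swap)
  1 <= 46: swap -> [24, 1, 61, 88, 46]
Place pivot at 2: [24, 1, 46, 88, 61]

Partitioned: [24, 1, 46, 88, 61]


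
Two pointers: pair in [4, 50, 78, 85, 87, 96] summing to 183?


lo=0(4)+hi=5(96)=100
lo=1(50)+hi=5(96)=146
lo=2(78)+hi=5(96)=174
lo=3(85)+hi=5(96)=181
lo=4(87)+hi=5(96)=183

Yes: 87+96=183


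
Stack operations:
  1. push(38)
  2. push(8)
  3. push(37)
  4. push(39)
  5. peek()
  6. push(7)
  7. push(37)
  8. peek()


push(38) -> [38]
push(8) -> [38, 8]
push(37) -> [38, 8, 37]
push(39) -> [38, 8, 37, 39]
peek()->39
push(7) -> [38, 8, 37, 39, 7]
push(37) -> [38, 8, 37, 39, 7, 37]
peek()->37

Final stack: [38, 8, 37, 39, 7, 37]


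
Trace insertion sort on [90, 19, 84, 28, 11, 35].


Initial: [90, 19, 84, 28, 11, 35]
Insert 19: [19, 90, 84, 28, 11, 35]
Insert 84: [19, 84, 90, 28, 11, 35]
Insert 28: [19, 28, 84, 90, 11, 35]
Insert 11: [11, 19, 28, 84, 90, 35]
Insert 35: [11, 19, 28, 35, 84, 90]

Sorted: [11, 19, 28, 35, 84, 90]


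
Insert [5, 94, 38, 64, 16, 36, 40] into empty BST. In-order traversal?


Insert 5: root
Insert 94: R from 5
Insert 38: R from 5 -> L from 94
Insert 64: R from 5 -> L from 94 -> R from 38
Insert 16: R from 5 -> L from 94 -> L from 38
Insert 36: R from 5 -> L from 94 -> L from 38 -> R from 16
Insert 40: R from 5 -> L from 94 -> R from 38 -> L from 64

In-order: [5, 16, 36, 38, 40, 64, 94]


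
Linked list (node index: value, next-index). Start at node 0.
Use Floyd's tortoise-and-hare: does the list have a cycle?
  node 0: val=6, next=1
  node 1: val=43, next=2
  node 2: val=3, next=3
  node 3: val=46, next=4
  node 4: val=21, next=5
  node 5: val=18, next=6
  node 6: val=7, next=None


Floyd's tortoise (slow, +1) and hare (fast, +2):
  init: slow=0, fast=0
  step 1: slow=1, fast=2
  step 2: slow=2, fast=4
  step 3: slow=3, fast=6
  step 4: fast -> None, no cycle

Cycle: no


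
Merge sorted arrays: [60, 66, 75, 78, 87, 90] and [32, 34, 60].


Take 32 from B
Take 34 from B
Take 60 from A
Take 60 from B

Merged: [32, 34, 60, 60, 66, 75, 78, 87, 90]
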